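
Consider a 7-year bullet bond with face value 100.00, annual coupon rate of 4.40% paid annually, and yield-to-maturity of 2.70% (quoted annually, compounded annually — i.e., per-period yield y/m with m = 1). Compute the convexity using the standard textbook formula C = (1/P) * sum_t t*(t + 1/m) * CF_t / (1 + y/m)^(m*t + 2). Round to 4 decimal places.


Coupon per period c = face * coupon_rate / m = 4.400000
Periods per year m = 1; per-period yield y/m = 0.027000
Number of cashflows N = 7
Cashflows (t years, CF_t, discount factor 1/(1+y/m)^(m*t), PV):
  t = 1.0000: CF_t = 4.400000, DF = 0.973710, PV = 4.284323
  t = 2.0000: CF_t = 4.400000, DF = 0.948111, PV = 4.171688
  t = 3.0000: CF_t = 4.400000, DF = 0.923185, PV = 4.062013
  t = 4.0000: CF_t = 4.400000, DF = 0.898914, PV = 3.955222
  t = 5.0000: CF_t = 4.400000, DF = 0.875282, PV = 3.851239
  t = 6.0000: CF_t = 4.400000, DF = 0.852270, PV = 3.749989
  t = 7.0000: CF_t = 104.400000, DF = 0.829864, PV = 86.637796
Price P = sum_t PV_t = 110.712270
Convexity numerator sum_t t*(t + 1/m) * CF_t / (1+y/m)^(m*t + 2):
  t = 1.0000: term = 8.124027
  t = 2.0000: term = 23.731334
  t = 3.0000: term = 46.214867
  t = 4.0000: term = 74.999784
  t = 5.0000: term = 109.542040
  t = 6.0000: term = 149.327027
  t = 7.0000: term = 4599.965064
Convexity = (1/P) * sum = 5011.904142 / 110.712270 = 45.269636

Answer: Convexity = 45.2696


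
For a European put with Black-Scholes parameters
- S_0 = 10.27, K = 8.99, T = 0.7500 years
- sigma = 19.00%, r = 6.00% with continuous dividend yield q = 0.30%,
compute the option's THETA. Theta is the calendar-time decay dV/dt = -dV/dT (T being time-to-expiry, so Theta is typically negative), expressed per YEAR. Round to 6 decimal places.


d1 = 1.1510642980; d2 = 0.9865194713
phi(d1) = 0.2056842522; exp(-qT) = 0.9977525294; exp(-rT) = 0.9559974818
Theta = -S*exp(-qT)*phi(d1)*sigma/(2*sqrt(T)) + r*K*exp(-rT)*N(-d2) - q*S*exp(-qT)*N(-d1)
N(-d1) = 0.1248528922; N(-d2) = 0.1619391326; sqrt(T) = 0.8660254038
Term 1 = -10.2700 * 0.9977525294 * 0.2056842522 * 0.1900 / (2 * 0.8660254038) = -0.2311997162
Term 2 = 0.0600 * 8.9900 * 0.9559974818 * 0.1619391326 = 0.0835063496
Term 3 = -0.0030 * 10.2700 * 0.9977525294 * 0.1248528922 = -0.0038380722
Theta = -0.2311997162 + (0.0835063496) + (-0.0038380722) = -0.151531

Answer: Theta = -0.151531


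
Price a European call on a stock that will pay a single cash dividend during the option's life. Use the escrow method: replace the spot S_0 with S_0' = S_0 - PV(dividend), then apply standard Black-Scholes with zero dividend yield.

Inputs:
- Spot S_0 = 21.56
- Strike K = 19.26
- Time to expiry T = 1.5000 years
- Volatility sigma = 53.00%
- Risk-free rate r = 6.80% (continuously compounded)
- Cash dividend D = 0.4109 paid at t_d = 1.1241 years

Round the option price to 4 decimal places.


Answer: Price = 7.0171

Derivation:
PV(D) = D * exp(-r * t_d) = 0.4109 * 0.92640961 = 0.38066171
S_0' = S_0 - PV(D) = 21.5600 - 0.38066171 = 21.17933829
d1 = (ln(S_0'/K) + (r + sigma^2/2)*T) / (sigma*sqrt(T)) = 0.62804099
d2 = d1 - sigma*sqrt(T) = -0.02107379
exp(-rT) = 0.90302955
N(d1) = 0.73501146; N(d2) = 0.49159340
C = S_0' * N(d1) - K * exp(-rT) * N(d2) = 21.17933829 * 0.73501146 - 19.2600 * 0.90302955 * 0.49159340 = 7.0171


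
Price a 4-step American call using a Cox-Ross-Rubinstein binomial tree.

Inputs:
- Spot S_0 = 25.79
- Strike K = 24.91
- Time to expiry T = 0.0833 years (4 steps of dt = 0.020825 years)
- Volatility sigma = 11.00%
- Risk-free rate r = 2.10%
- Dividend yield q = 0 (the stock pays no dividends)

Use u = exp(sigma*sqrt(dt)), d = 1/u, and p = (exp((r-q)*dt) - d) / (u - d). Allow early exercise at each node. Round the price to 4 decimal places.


dt = T/N = 0.020825
u = exp(sigma*sqrt(dt)) = 1.016001; d = 1/u = 0.984251
p = (exp((r-q)*dt) - d) / (u - d) = 0.509809
Discount per step: exp(-r*dt) = 0.999563
Stock lattice S(k, i) with i counting down-moves:
  k=0: S(0,0) = 25.7900
  k=1: S(1,0) = 26.2027; S(1,1) = 25.3838
  k=2: S(2,0) = 26.6219; S(2,1) = 25.7900; S(2,2) = 24.9841
  k=3: S(3,0) = 27.0479; S(3,1) = 26.2027; S(3,2) = 25.3838; S(3,3) = 24.5906
  k=4: S(4,0) = 27.4807; S(4,1) = 26.6219; S(4,2) = 25.7900; S(4,3) = 24.9841; S(4,4) = 24.2033
Terminal payoffs V(N, i) = max(S_T - K, 0):
  V(4,0) = 2.570664; V(4,1) = 1.711915; V(4,2) = 0.880000; V(4,3) = 0.074082; V(4,4) = 0.000000
Backward induction: V(k, i) = exp(-r*dt) * [p * V(k+1, i) + (1-p) * V(k+1, i+1)]; then take max(V_cont, immediate exercise) for American.
  V(3,0) = exp(-r*dt) * [p*2.570664 + (1-p)*1.711915] = 2.148773; exercise = 2.137882; V(3,0) = max -> 2.148773
  V(3,1) = exp(-r*dt) * [p*1.711915 + (1-p)*0.880000] = 1.303547; exercise = 1.292656; V(3,1) = max -> 1.303547
  V(3,2) = exp(-r*dt) * [p*0.880000 + (1-p)*0.074082] = 0.484734; exercise = 0.473843; V(3,2) = max -> 0.484734
  V(3,3) = exp(-r*dt) * [p*0.074082 + (1-p)*0.000000] = 0.037751; exercise = 0.000000; V(3,3) = max -> 0.037751
  V(2,0) = exp(-r*dt) * [p*2.148773 + (1-p)*1.303547] = 1.733693; exercise = 1.711915; V(2,0) = max -> 1.733693
  V(2,1) = exp(-r*dt) * [p*1.303547 + (1-p)*0.484734] = 0.901778; exercise = 0.880000; V(2,1) = max -> 0.901778
  V(2,2) = exp(-r*dt) * [p*0.484734 + (1-p)*0.037751] = 0.265511; exercise = 0.074082; V(2,2) = max -> 0.265511
  V(1,0) = exp(-r*dt) * [p*1.733693 + (1-p)*0.901778] = 1.325316; exercise = 1.292656; V(1,0) = max -> 1.325316
  V(1,1) = exp(-r*dt) * [p*0.901778 + (1-p)*0.265511] = 0.589628; exercise = 0.473843; V(1,1) = max -> 0.589628
  V(0,0) = exp(-r*dt) * [p*1.325316 + (1-p)*0.589628] = 0.964266; exercise = 0.880000; V(0,0) = max -> 0.964266

Answer: Price = V(0,0) = 0.9643


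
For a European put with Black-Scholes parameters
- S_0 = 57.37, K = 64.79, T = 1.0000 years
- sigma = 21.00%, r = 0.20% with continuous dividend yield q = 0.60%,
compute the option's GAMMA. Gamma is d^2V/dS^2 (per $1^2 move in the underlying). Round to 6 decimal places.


Answer: Gamma = 0.029146

Derivation:
d1 = -0.4932369136; d2 = -0.7032369136
phi(d1) = 0.3532497873; exp(-qT) = 0.9940179641; exp(-rT) = 0.9980019987
Gamma = exp(-qT) * phi(d1) / (S * sigma * sqrt(T)) = 0.9940179641 * 0.3532497873 / (57.3700 * 0.2100 * 1.0000000000) = 0.029146


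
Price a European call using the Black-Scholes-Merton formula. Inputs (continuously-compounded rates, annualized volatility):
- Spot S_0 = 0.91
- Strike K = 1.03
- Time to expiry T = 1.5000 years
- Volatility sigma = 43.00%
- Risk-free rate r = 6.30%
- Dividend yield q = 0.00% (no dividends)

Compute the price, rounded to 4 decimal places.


d1 = (ln(S/K) + (r - q + 0.5*sigma^2) * T) / (sigma * sqrt(T)) = 0.20755252
d2 = d1 - sigma * sqrt(T) = -0.31908778
exp(-rT) = 0.90982773; exp(-qT) = 1.00000000
C = S_0 * exp(-qT) * N(d1) - K * exp(-rT) * N(d2)
N(d1) = 0.58221081; N(d2) = 0.37482998
C = 0.9100 * 1.00000000 * 0.58221081 - 1.0300 * 0.90982773 * 0.37482998 = 0.1786

Answer: Price = 0.1786


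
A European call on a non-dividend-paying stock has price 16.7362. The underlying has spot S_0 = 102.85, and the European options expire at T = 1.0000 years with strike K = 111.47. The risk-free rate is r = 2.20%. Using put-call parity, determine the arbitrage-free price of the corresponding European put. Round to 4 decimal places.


Answer: Put price = 22.9306

Derivation:
Put-call parity: C - P = S_0 * exp(-qT) - K * exp(-rT).
S_0 * exp(-qT) = 102.8500 * 1.00000000 = 102.85000000
K * exp(-rT) = 111.4700 * 0.97824024 = 109.04443900
P = C - S*exp(-qT) + K*exp(-rT)
P = 16.7362 - 102.85000000 + 109.04443900 = 22.9306


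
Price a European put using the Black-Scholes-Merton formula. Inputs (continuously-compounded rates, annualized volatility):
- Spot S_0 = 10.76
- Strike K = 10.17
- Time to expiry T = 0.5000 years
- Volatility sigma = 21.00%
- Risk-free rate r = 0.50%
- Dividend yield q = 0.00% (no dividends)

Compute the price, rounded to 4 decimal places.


d1 = (ln(S/K) + (r - q + 0.5*sigma^2) * T) / (sigma * sqrt(T)) = 0.47085463
d2 = d1 - sigma * sqrt(T) = 0.32236220
exp(-rT) = 0.99750312; exp(-qT) = 1.00000000
P = K * exp(-rT) * N(-d2) - S_0 * exp(-qT) * N(-d1)
N(-d1) = 0.31887228; N(-d2) = 0.37358916
P = 10.1700 * 0.99750312 * 0.37358916 - 10.7600 * 1.00000000 * 0.31887228 = 0.3588

Answer: Price = 0.3588


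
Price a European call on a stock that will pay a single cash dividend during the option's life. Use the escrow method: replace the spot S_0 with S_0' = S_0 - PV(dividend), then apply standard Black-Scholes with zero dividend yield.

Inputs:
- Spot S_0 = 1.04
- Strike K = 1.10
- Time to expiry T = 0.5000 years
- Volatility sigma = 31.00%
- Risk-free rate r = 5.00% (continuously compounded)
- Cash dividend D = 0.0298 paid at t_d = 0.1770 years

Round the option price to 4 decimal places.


PV(D) = D * exp(-r * t_d) = 0.0298 * 0.99118905 = 0.02953743
S_0' = S_0 - PV(D) = 1.0400 - 0.02953743 = 1.01046257
d1 = (ln(S_0'/K) + (r + sigma^2/2)*T) / (sigma*sqrt(T)) = -0.16366998
d2 = d1 - sigma*sqrt(T) = -0.38287308
exp(-rT) = 0.97530991
N(d1) = 0.43499548; N(d2) = 0.35090694
C = S_0' * N(d1) - K * exp(-rT) * N(d2) = 1.01046257 * 0.43499548 - 1.1000 * 0.97530991 * 0.35090694 = 0.0631

Answer: Price = 0.0631


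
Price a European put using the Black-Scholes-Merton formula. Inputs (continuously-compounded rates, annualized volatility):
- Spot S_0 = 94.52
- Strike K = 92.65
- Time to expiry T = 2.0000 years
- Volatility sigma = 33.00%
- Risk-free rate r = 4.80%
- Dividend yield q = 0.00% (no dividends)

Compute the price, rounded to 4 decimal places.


d1 = (ln(S/K) + (r - q + 0.5*sigma^2) * T) / (sigma * sqrt(T)) = 0.48186649
d2 = d1 - sigma * sqrt(T) = 0.01517601
exp(-rT) = 0.90846402; exp(-qT) = 1.00000000
P = K * exp(-rT) * N(-d2) - S_0 * exp(-qT) * N(-d1)
N(-d1) = 0.31495040; N(-d2) = 0.49394588
P = 92.6500 * 0.90846402 * 0.49394588 - 94.5200 * 1.00000000 * 0.31495040 = 11.8059

Answer: Price = 11.8059


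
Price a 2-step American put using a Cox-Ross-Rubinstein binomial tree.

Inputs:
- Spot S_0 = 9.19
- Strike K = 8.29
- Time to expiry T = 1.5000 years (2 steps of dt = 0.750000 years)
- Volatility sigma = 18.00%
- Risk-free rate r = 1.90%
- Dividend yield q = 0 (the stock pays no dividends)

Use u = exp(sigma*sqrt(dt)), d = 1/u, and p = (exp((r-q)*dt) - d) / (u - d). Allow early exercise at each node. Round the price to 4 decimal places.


dt = T/N = 0.750000
u = exp(sigma*sqrt(dt)) = 1.168691; d = 1/u = 0.855658
p = (exp((r-q)*dt) - d) / (u - d) = 0.506956
Discount per step: exp(-r*dt) = 0.985851
Stock lattice S(k, i) with i counting down-moves:
  k=0: S(0,0) = 9.1900
  k=1: S(1,0) = 10.7403; S(1,1) = 7.8635
  k=2: S(2,0) = 12.5521; S(2,1) = 9.1900; S(2,2) = 6.7285
Terminal payoffs V(N, i) = max(K - S_T, 0):
  V(2,0) = 0.000000; V(2,1) = 0.000000; V(2,2) = 1.561537
Backward induction: V(k, i) = exp(-r*dt) * [p * V(k+1, i) + (1-p) * V(k+1, i+1)]; then take max(V_cont, immediate exercise) for American.
  V(1,0) = exp(-r*dt) * [p*0.000000 + (1-p)*0.000000] = 0.000000; exercise = 0.000000; V(1,0) = max -> 0.000000
  V(1,1) = exp(-r*dt) * [p*0.000000 + (1-p)*1.561537] = 0.759013; exercise = 0.426503; V(1,1) = max -> 0.759013
  V(0,0) = exp(-r*dt) * [p*0.000000 + (1-p)*0.759013] = 0.368932; exercise = 0.000000; V(0,0) = max -> 0.368932

Answer: Price = V(0,0) = 0.3689


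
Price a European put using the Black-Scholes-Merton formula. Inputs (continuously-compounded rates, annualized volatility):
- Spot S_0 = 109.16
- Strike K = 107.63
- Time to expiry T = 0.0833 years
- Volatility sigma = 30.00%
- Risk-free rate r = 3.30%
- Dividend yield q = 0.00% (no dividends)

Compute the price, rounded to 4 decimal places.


d1 = (ln(S/K) + (r - q + 0.5*sigma^2) * T) / (sigma * sqrt(T)) = 0.23806230
d2 = d1 - sigma * sqrt(T) = 0.15147709
exp(-rT) = 0.99725487; exp(-qT) = 1.00000000
P = K * exp(-rT) * N(-d2) - S_0 * exp(-qT) * N(-d1)
N(-d1) = 0.40591639; N(-d2) = 0.43979969
P = 107.6300 * 0.99725487 * 0.43979969 - 109.1600 * 1.00000000 * 0.40591639 = 2.8959

Answer: Price = 2.8959


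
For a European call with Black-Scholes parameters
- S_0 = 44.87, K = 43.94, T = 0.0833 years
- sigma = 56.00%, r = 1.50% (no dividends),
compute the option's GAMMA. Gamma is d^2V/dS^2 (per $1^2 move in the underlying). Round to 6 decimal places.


Answer: Gamma = 0.053717

Derivation:
d1 = 0.2181291972; d2 = 0.0565034567
phi(d1) = 0.3895633796; exp(-qT) = 1.0000000000; exp(-rT) = 0.9987512803
Gamma = exp(-qT) * phi(d1) / (S * sigma * sqrt(T)) = 1.0000000000 * 0.3895633796 / (44.8700 * 0.5600 * 0.2886173938) = 0.053717


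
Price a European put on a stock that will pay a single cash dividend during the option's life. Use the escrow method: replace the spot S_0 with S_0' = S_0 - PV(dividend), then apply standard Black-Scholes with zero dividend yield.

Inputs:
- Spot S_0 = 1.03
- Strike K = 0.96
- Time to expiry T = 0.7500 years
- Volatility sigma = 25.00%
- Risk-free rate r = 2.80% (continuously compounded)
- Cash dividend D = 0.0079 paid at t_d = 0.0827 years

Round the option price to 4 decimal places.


Answer: Price = 0.0498

Derivation:
PV(D) = D * exp(-r * t_d) = 0.0079 * 0.99768708 = 0.00788173
S_0' = S_0 - PV(D) = 1.0300 - 0.00788173 = 1.02211827
d1 = (ln(S_0'/K) + (r + sigma^2/2)*T) / (sigma*sqrt(T)) = 0.49484325
d2 = d1 - sigma*sqrt(T) = 0.27833690
exp(-rT) = 0.97921896
N(-d1) = 0.31035539; N(-d2) = 0.39037688
P = K * exp(-rT) * N(-d2) - S_0' * N(-d1) = 0.9600 * 0.97921896 * 0.39037688 - 1.02211827 * 0.31035539 = 0.0498


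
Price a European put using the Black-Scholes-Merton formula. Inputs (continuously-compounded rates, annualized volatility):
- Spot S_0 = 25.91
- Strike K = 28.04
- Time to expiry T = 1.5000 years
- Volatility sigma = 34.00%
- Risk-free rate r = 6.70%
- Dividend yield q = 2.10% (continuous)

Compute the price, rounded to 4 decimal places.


Answer: Price = 4.2891

Derivation:
d1 = (ln(S/K) + (r - q + 0.5*sigma^2) * T) / (sigma * sqrt(T)) = 0.18418466
d2 = d1 - sigma * sqrt(T) = -0.23222860
exp(-rT) = 0.90438511; exp(-qT) = 0.96899096
P = K * exp(-rT) * N(-d2) - S_0 * exp(-qT) * N(-d1)
N(-d1) = 0.42693430; N(-d2) = 0.59181977
P = 28.0400 * 0.90438511 * 0.59181977 - 25.9100 * 0.96899096 * 0.42693430 = 4.2891


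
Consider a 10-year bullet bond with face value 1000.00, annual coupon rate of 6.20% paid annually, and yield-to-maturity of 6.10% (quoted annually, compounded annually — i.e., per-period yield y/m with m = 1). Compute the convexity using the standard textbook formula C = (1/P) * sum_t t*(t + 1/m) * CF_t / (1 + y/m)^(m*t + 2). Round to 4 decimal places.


Answer: Convexity = 68.9838

Derivation:
Coupon per period c = face * coupon_rate / m = 62.000000
Periods per year m = 1; per-period yield y/m = 0.061000
Number of cashflows N = 10
Cashflows (t years, CF_t, discount factor 1/(1+y/m)^(m*t), PV):
  t = 1.0000: CF_t = 62.000000, DF = 0.942507, PV = 58.435438
  t = 2.0000: CF_t = 62.000000, DF = 0.888320, PV = 55.075814
  t = 3.0000: CF_t = 62.000000, DF = 0.837247, PV = 51.909344
  t = 4.0000: CF_t = 62.000000, DF = 0.789112, PV = 48.924923
  t = 5.0000: CF_t = 62.000000, DF = 0.743743, PV = 46.112086
  t = 6.0000: CF_t = 62.000000, DF = 0.700983, PV = 43.460967
  t = 7.0000: CF_t = 62.000000, DF = 0.660682, PV = 40.962269
  t = 8.0000: CF_t = 62.000000, DF = 0.622697, PV = 38.607228
  t = 9.0000: CF_t = 62.000000, DF = 0.586897, PV = 36.387585
  t = 10.0000: CF_t = 1062.000000, DF = 0.553154, PV = 587.449688
Price P = sum_t PV_t = 1007.325342
Convexity numerator sum_t t*(t + 1/m) * CF_t / (1+y/m)^(m*t + 2):
  t = 1.0000: term = 103.818687
  t = 2.0000: term = 293.549540
  t = 3.0000: term = 553.345033
  t = 4.0000: term = 869.219342
  t = 5.0000: term = 1228.868061
  t = 6.0000: term = 1621.503568
  t = 7.0000: term = 2037.704767
  t = 8.0000: term = 2469.280046
  t = 9.0000: term = 2909.142373
  t = 10.0000: term = 57402.736306
Convexity = (1/P) * sum = 69489.167724 / 1007.325342 = 68.983838


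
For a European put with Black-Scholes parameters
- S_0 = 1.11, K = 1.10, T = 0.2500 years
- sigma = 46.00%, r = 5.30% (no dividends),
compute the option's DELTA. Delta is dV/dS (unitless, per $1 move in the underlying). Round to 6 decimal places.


d1 = 0.2119558066; d2 = -0.0180441934
phi(d1) = 0.3900808845; exp(-qT) = 1.0000000000; exp(-rT) = 0.9868373948
N(-d1) = 0.4160707561
Delta = -exp(-qT) * N(-d1) = -1.0000000000 * 0.4160707561 = -0.416071

Answer: Delta = -0.416071


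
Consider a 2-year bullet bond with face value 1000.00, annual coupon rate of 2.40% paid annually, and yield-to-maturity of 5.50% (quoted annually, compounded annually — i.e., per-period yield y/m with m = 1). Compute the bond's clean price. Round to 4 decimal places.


Coupon per period c = face * coupon_rate / m = 24.000000
Periods per year m = 1; per-period yield y/m = 0.055000
Number of cashflows N = 2
Cashflows (t years, CF_t, discount factor 1/(1+y/m)^(m*t), PV):
  t = 1.0000: CF_t = 24.000000, DF = 0.947867, PV = 22.748815
  t = 2.0000: CF_t = 1024.000000, DF = 0.898452, PV = 920.015274
Price P = sum_t PV_t = 942.764089

Answer: Price = 942.7641


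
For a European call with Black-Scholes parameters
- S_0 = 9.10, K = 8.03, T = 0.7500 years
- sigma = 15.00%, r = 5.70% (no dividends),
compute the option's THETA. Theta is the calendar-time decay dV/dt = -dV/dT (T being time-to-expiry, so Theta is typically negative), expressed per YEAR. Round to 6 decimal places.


Answer: Theta = -0.515566

Derivation:
d1 = 1.3569839468; d2 = 1.2270801362
phi(d1) = 0.1588744122; exp(-qT) = 1.0000000000; exp(-rT) = 0.9581508979
Theta = -S*exp(-qT)*phi(d1)*sigma/(2*sqrt(T)) - r*K*exp(-rT)*N(d2) + q*S*exp(-qT)*N(d1)
N(d1) = 0.9126068443; N(d2) = 0.8901037635; sqrt(T) = 0.8660254038
Term 1 = -9.1000 * 1.0000000000 * 0.1588744122 * 0.1500 / (2 * 0.8660254038) = -0.1252062420
Term 2 = -0.0570 * 8.0300 * 0.9581508979 * 0.8901037635 = -0.3903596763
Term 3 = 0 (no dividend yield, q = 0)
Theta = -0.1252062420 + (-0.3903596763) + (0.0000000000) = -0.515566


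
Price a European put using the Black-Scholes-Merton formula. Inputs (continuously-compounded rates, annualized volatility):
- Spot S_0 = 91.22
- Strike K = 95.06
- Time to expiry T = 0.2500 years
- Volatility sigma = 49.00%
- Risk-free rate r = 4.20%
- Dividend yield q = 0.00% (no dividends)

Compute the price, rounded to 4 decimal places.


d1 = (ln(S/K) + (r - q + 0.5*sigma^2) * T) / (sigma * sqrt(T)) = -0.00294531
d2 = d1 - sigma * sqrt(T) = -0.24794531
exp(-rT) = 0.98955493; exp(-qT) = 1.00000000
P = K * exp(-rT) * N(-d2) - S_0 * exp(-qT) * N(-d1)
N(-d1) = 0.50117501; N(-d2) = 0.59791164
P = 95.0600 * 0.98955493 * 0.59791164 - 91.2200 * 1.00000000 * 0.50117501 = 10.5266

Answer: Price = 10.5266


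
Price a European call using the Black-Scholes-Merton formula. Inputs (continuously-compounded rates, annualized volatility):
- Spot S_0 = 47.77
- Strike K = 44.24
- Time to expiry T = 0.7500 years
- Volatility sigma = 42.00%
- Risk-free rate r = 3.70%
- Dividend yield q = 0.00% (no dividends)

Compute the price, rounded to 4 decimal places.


d1 = (ln(S/K) + (r - q + 0.5*sigma^2) * T) / (sigma * sqrt(T)) = 0.46921661
d2 = d1 - sigma * sqrt(T) = 0.10548594
exp(-rT) = 0.97263149; exp(-qT) = 1.00000000
C = S_0 * exp(-qT) * N(d1) - K * exp(-rT) * N(d2)
N(d1) = 0.68054259; N(d2) = 0.54200489
C = 47.7700 * 1.00000000 * 0.68054259 - 44.2400 * 0.97263149 * 0.54200489 = 9.1875

Answer: Price = 9.1875


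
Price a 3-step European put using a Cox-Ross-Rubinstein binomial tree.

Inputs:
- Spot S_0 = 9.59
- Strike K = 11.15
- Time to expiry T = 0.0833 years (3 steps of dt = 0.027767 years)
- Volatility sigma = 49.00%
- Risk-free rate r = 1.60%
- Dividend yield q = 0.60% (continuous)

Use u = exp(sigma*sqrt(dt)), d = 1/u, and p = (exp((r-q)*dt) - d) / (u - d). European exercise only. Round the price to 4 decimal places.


Answer: Price = V(0,0) = 1.6726

Derivation:
dt = T/N = 0.027767
u = exp(sigma*sqrt(dt)) = 1.085076; d = 1/u = 0.921594
p = (exp((r-q)*dt) - d) / (u - d) = 0.481297
Discount per step: exp(-r*dt) = 0.999556
Stock lattice S(k, i) with i counting down-moves:
  k=0: S(0,0) = 9.5900
  k=1: S(1,0) = 10.4059; S(1,1) = 8.8381
  k=2: S(2,0) = 11.2912; S(2,1) = 9.5900; S(2,2) = 8.1451
  k=3: S(3,0) = 12.2518; S(3,1) = 10.4059; S(3,2) = 8.8381; S(3,3) = 7.5065
Terminal payoffs V(N, i) = max(K - S_T, 0):
  V(3,0) = 0.000000; V(3,1) = 0.744118; V(3,2) = 2.311912; V(3,3) = 3.643496
Backward induction: V(k, i) = exp(-r*dt) * [p * V(k+1, i) + (1-p) * V(k+1, i+1)].
  V(2,0) = exp(-r*dt) * [p*0.000000 + (1-p)*0.744118] = 0.385804
  V(2,1) = exp(-r*dt) * [p*0.744118 + (1-p)*2.311912] = 1.556645
  V(2,2) = exp(-r*dt) * [p*2.311912 + (1-p)*3.643496] = 3.001274
  V(1,0) = exp(-r*dt) * [p*0.385804 + (1-p)*1.556645] = 0.992681
  V(1,1) = exp(-r*dt) * [p*1.556645 + (1-p)*3.001274] = 2.304954
  V(0,0) = exp(-r*dt) * [p*0.992681 + (1-p)*2.304954] = 1.672617


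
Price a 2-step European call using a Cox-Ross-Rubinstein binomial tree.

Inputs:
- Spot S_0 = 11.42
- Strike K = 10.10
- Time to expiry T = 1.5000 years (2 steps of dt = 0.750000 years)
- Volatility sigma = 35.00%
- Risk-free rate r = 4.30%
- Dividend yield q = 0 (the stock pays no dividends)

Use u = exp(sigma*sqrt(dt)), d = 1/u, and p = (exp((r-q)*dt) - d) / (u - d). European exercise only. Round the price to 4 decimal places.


Answer: Price = V(0,0) = 2.9397

Derivation:
dt = T/N = 0.750000
u = exp(sigma*sqrt(dt)) = 1.354062; d = 1/u = 0.738519
p = (exp((r-q)*dt) - d) / (u - d) = 0.478044
Discount per step: exp(-r*dt) = 0.968264
Stock lattice S(k, i) with i counting down-moves:
  k=0: S(0,0) = 11.4200
  k=1: S(1,0) = 15.4634; S(1,1) = 8.4339
  k=2: S(2,0) = 20.9384; S(2,1) = 11.4200; S(2,2) = 6.2286
Terminal payoffs V(N, i) = max(S_T - K, 0):
  V(2,0) = 10.838383; V(2,1) = 1.320000; V(2,2) = 0.000000
Backward induction: V(k, i) = exp(-r*dt) * [p * V(k+1, i) + (1-p) * V(k+1, i+1)].
  V(1,0) = exp(-r*dt) * [p*10.838383 + (1-p)*1.320000] = 5.683916
  V(1,1) = exp(-r*dt) * [p*1.320000 + (1-p)*0.000000] = 0.610993
  V(0,0) = exp(-r*dt) * [p*5.683916 + (1-p)*0.610993] = 2.939724


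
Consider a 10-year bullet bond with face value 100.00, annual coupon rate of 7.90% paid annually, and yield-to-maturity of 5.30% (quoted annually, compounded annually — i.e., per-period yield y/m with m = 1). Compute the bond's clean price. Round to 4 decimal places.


Answer: Price = 119.7872

Derivation:
Coupon per period c = face * coupon_rate / m = 7.900000
Periods per year m = 1; per-period yield y/m = 0.053000
Number of cashflows N = 10
Cashflows (t years, CF_t, discount factor 1/(1+y/m)^(m*t), PV):
  t = 1.0000: CF_t = 7.900000, DF = 0.949668, PV = 7.502374
  t = 2.0000: CF_t = 7.900000, DF = 0.901869, PV = 7.124762
  t = 3.0000: CF_t = 7.900000, DF = 0.856475, PV = 6.766156
  t = 4.0000: CF_t = 7.900000, DF = 0.813367, PV = 6.425599
  t = 5.0000: CF_t = 7.900000, DF = 0.772428, PV = 6.102183
  t = 6.0000: CF_t = 7.900000, DF = 0.733550, PV = 5.795046
  t = 7.0000: CF_t = 7.900000, DF = 0.696629, PV = 5.503367
  t = 8.0000: CF_t = 7.900000, DF = 0.661566, PV = 5.226370
  t = 9.0000: CF_t = 7.900000, DF = 0.628268, PV = 4.963314
  t = 10.0000: CF_t = 107.900000, DF = 0.596645, PV = 64.378037
Price P = sum_t PV_t = 119.787207


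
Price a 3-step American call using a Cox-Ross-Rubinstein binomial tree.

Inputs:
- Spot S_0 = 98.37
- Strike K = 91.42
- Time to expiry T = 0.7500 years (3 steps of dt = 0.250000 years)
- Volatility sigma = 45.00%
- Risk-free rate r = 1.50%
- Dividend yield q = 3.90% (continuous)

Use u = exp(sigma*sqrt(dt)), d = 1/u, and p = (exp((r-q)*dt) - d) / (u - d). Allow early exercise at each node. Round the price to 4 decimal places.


Answer: Price = V(0,0) = 18.2156

Derivation:
dt = T/N = 0.250000
u = exp(sigma*sqrt(dt)) = 1.252323; d = 1/u = 0.798516
p = (exp((r-q)*dt) - d) / (u - d) = 0.430804
Discount per step: exp(-r*dt) = 0.996257
Stock lattice S(k, i) with i counting down-moves:
  k=0: S(0,0) = 98.3700
  k=1: S(1,0) = 123.1910; S(1,1) = 78.5500
  k=2: S(2,0) = 154.2749; S(2,1) = 98.3700; S(2,2) = 62.7235
  k=3: S(3,0) = 193.2019; S(3,1) = 123.1910; S(3,2) = 78.5500; S(3,3) = 50.0857
Terminal payoffs V(N, i) = max(S_T - K, 0):
  V(3,0) = 101.781924; V(3,1) = 31.770986; V(3,2) = 0.000000; V(3,3) = 0.000000
Backward induction: V(k, i) = exp(-r*dt) * [p * V(k+1, i) + (1-p) * V(k+1, i+1)]; then take max(V_cont, immediate exercise) for American.
  V(2,0) = exp(-r*dt) * [p*101.781924 + (1-p)*31.770986] = 61.700182; exercise = 62.854870; V(2,0) = max -> 62.854870
  V(2,1) = exp(-r*dt) * [p*31.770986 + (1-p)*0.000000] = 13.635844; exercise = 6.950000; V(2,1) = max -> 13.635844
  V(2,2) = exp(-r*dt) * [p*0.000000 + (1-p)*0.000000] = 0.000000; exercise = 0.000000; V(2,2) = max -> 0.000000
  V(1,0) = exp(-r*dt) * [p*62.854870 + (1-p)*13.635844] = 34.709203; exercise = 31.770986; V(1,0) = max -> 34.709203
  V(1,1) = exp(-r*dt) * [p*13.635844 + (1-p)*0.000000] = 5.852391; exercise = 0.000000; V(1,1) = max -> 5.852391
  V(0,0) = exp(-r*dt) * [p*34.709203 + (1-p)*5.852391] = 18.215590; exercise = 6.950000; V(0,0) = max -> 18.215590


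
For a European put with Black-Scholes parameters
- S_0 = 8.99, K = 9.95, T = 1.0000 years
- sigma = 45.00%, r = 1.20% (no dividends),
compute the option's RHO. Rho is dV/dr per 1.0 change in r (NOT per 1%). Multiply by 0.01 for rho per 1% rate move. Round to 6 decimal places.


Answer: Rho = -6.529407

Derivation:
d1 = 0.0262006607; d2 = -0.4237993393
phi(d1) = 0.3988053720; exp(-qT) = 1.0000000000; exp(-rT) = 0.9880717129
N(-d2) = 0.6641439200
Rho = -K*T*exp(-rT)*N(-d2) = -9.9500 * 1.0000 * 0.9880717129 * 0.6641439200 = -6.529407


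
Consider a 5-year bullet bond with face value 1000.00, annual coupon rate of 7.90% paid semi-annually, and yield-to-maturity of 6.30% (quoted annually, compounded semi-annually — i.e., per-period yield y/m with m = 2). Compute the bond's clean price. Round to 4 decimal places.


Answer: Price = 1067.7222

Derivation:
Coupon per period c = face * coupon_rate / m = 39.500000
Periods per year m = 2; per-period yield y/m = 0.031500
Number of cashflows N = 10
Cashflows (t years, CF_t, discount factor 1/(1+y/m)^(m*t), PV):
  t = 0.5000: CF_t = 39.500000, DF = 0.969462, PV = 38.293747
  t = 1.0000: CF_t = 39.500000, DF = 0.939856, PV = 37.124331
  t = 1.5000: CF_t = 39.500000, DF = 0.911155, PV = 35.990626
  t = 2.0000: CF_t = 39.500000, DF = 0.883330, PV = 34.891542
  t = 2.5000: CF_t = 39.500000, DF = 0.856355, PV = 33.826023
  t = 3.0000: CF_t = 39.500000, DF = 0.830204, PV = 32.793042
  t = 3.5000: CF_t = 39.500000, DF = 0.804851, PV = 31.791606
  t = 4.0000: CF_t = 39.500000, DF = 0.780272, PV = 30.820752
  t = 4.5000: CF_t = 39.500000, DF = 0.756444, PV = 29.879547
  t = 5.0000: CF_t = 1039.500000, DF = 0.733344, PV = 762.310972
Price P = sum_t PV_t = 1067.722187


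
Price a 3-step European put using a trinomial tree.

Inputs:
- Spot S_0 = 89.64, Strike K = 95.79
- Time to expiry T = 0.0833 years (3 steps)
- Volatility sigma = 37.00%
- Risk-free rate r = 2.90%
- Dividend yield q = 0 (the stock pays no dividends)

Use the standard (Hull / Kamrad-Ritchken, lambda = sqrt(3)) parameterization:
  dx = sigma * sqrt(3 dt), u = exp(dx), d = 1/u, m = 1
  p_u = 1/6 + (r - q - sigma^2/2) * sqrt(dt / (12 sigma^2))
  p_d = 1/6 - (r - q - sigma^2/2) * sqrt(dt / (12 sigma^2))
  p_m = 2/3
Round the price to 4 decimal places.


dt = T/N = 0.027767; dx = sigma*sqrt(3*dt) = 0.106788
u = exp(dx) = 1.112699; d = 1/u = 0.898716
p_u = 0.161538, p_m = 0.666667, p_d = 0.171795
Discount per step: exp(-r*dt) = 0.999195
Stock lattice S(k, j) with j the centered position index:
  k=0: S(0,+0) = 89.6400
  k=1: S(1,-1) = 80.5609; S(1,+0) = 89.6400; S(1,+1) = 99.7423
  k=2: S(2,-2) = 72.4013; S(2,-1) = 80.5609; S(2,+0) = 89.6400; S(2,+1) = 99.7423; S(2,+2) = 110.9832
  k=3: S(3,-3) = 65.0682; S(3,-2) = 72.4013; S(3,-1) = 80.5609; S(3,+0) = 89.6400; S(3,+1) = 99.7423; S(3,+2) = 110.9832; S(3,+3) = 123.4908
Terminal payoffs V(N, j) = max(K - S_T, 0):
  V(3,-3) = 30.721775; V(3,-2) = 23.388662; V(3,-1) = 15.229117; V(3,+0) = 6.150000; V(3,+1) = 0.000000; V(3,+2) = 0.000000; V(3,+3) = 0.000000
Backward induction: V(k, j) = exp(-r*dt) * [p_u * V(k+1, j+1) + p_m * V(k+1, j) + p_d * V(k+1, j-1)]
  V(2,-2) = exp(-r*dt) * [p_u*15.229117 + p_m*23.388662 + p_d*30.721775] = 23.311603
  V(2,-1) = exp(-r*dt) * [p_u*6.150000 + p_m*15.229117 + p_d*23.388662] = 15.152063
  V(2,+0) = exp(-r*dt) * [p_u*0.000000 + p_m*6.150000 + p_d*15.229117] = 6.710887
  V(2,+1) = exp(-r*dt) * [p_u*0.000000 + p_m*0.000000 + p_d*6.150000] = 1.055692
  V(2,+2) = exp(-r*dt) * [p_u*0.000000 + p_m*0.000000 + p_d*0.000000] = 0.000000
  V(1,-1) = exp(-r*dt) * [p_u*6.710887 + p_m*15.152063 + p_d*23.311603] = 15.178039
  V(1,+0) = exp(-r*dt) * [p_u*1.055692 + p_m*6.710887 + p_d*15.152063] = 7.241681
  V(1,+1) = exp(-r*dt) * [p_u*0.000000 + p_m*1.055692 + p_d*6.710887] = 1.855200
  V(0,+0) = exp(-r*dt) * [p_u*1.855200 + p_m*7.241681 + p_d*15.178039] = 7.728765

Answer: Price = V(0,0) = 7.7288


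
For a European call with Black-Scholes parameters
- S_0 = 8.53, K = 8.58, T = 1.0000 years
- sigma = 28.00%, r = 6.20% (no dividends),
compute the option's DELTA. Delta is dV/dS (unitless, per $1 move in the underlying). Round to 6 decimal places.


d1 = 0.3405551714; d2 = 0.0605551714
phi(d1) = 0.3764660360; exp(-qT) = 1.0000000000; exp(-rT) = 0.9398828868
N(d1) = 0.6332807590
Delta = exp(-qT) * N(d1) = 1.0000000000 * 0.6332807590 = 0.633281

Answer: Delta = 0.633281


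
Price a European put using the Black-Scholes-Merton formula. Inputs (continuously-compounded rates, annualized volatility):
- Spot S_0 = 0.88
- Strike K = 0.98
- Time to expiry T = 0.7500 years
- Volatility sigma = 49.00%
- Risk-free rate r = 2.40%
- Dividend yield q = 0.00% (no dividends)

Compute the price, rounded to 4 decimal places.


d1 = (ln(S/K) + (r - q + 0.5*sigma^2) * T) / (sigma * sqrt(T)) = 0.00095872
d2 = d1 - sigma * sqrt(T) = -0.42339373
exp(-rT) = 0.98216103; exp(-qT) = 1.00000000
P = K * exp(-rT) * N(-d2) - S_0 * exp(-qT) * N(-d1)
N(-d1) = 0.49961753; N(-d2) = 0.66399599
P = 0.9800 * 0.98216103 * 0.66399599 - 0.8800 * 1.00000000 * 0.49961753 = 0.1994

Answer: Price = 0.1994


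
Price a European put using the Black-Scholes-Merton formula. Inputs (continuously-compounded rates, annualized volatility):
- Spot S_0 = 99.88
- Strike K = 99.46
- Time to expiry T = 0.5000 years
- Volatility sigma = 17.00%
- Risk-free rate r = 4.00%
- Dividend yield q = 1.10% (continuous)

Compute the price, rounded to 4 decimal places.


Answer: Price = 3.8528

Derivation:
d1 = (ln(S/K) + (r - q + 0.5*sigma^2) * T) / (sigma * sqrt(T)) = 0.21578330
d2 = d1 - sigma * sqrt(T) = 0.09557515
exp(-rT) = 0.98019867; exp(-qT) = 0.99451510
P = K * exp(-rT) * N(-d2) - S_0 * exp(-qT) * N(-d1)
N(-d1) = 0.41457833; N(-d2) = 0.46192900
P = 99.4600 * 0.98019867 * 0.46192900 - 99.8800 * 0.99451510 * 0.41457833 = 3.8528


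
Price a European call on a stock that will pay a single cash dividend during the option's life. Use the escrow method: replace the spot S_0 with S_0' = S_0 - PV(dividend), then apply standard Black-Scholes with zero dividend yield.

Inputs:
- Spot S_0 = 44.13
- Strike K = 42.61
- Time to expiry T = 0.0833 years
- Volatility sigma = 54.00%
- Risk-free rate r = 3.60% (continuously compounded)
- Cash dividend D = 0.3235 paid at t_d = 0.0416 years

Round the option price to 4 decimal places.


PV(D) = D * exp(-r * t_d) = 0.3235 * 0.99850352 = 0.32301589
S_0' = S_0 - PV(D) = 44.1300 - 0.32301589 = 43.80698411
d1 = (ln(S_0'/K) + (r + sigma^2/2)*T) / (sigma*sqrt(T)) = 0.27492653
d2 = d1 - sigma*sqrt(T) = 0.11907313
exp(-rT) = 0.99700569
N(d1) = 0.60831366; N(d2) = 0.54739129
C = S_0' * N(d1) - K * exp(-rT) * N(d2) = 43.80698411 * 0.60831366 - 42.6100 * 0.99700569 * 0.54739129 = 3.3939

Answer: Price = 3.3939


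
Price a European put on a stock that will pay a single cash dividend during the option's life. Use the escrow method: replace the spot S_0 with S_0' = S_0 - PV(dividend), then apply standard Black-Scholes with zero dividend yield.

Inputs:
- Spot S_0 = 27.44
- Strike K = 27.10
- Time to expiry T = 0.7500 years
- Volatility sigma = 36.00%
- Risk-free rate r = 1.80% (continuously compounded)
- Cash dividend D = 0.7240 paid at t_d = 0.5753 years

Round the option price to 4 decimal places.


Answer: Price = 3.3178

Derivation:
PV(D) = D * exp(-r * t_d) = 0.7240 * 0.98969803 = 0.71654138
S_0' = S_0 - PV(D) = 27.4400 - 0.71654138 = 26.72345862
d1 = (ln(S_0'/K) + (r + sigma^2/2)*T) / (sigma*sqrt(T)) = 0.15430665
d2 = d1 - sigma*sqrt(T) = -0.15746250
exp(-rT) = 0.98659072
N(-d1) = 0.43868398; N(-d2) = 0.56255982
P = K * exp(-rT) * N(-d2) - S_0' * N(-d1) = 27.1000 * 0.98659072 * 0.56255982 - 26.72345862 * 0.43868398 = 3.3178


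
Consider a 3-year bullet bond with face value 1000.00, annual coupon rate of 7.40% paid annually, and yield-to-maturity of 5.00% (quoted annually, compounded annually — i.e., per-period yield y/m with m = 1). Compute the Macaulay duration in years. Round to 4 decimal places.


Answer: Macaulay duration = 2.8047 years

Derivation:
Coupon per period c = face * coupon_rate / m = 74.000000
Periods per year m = 1; per-period yield y/m = 0.050000
Number of cashflows N = 3
Cashflows (t years, CF_t, discount factor 1/(1+y/m)^(m*t), PV):
  t = 1.0000: CF_t = 74.000000, DF = 0.952381, PV = 70.476190
  t = 2.0000: CF_t = 74.000000, DF = 0.907029, PV = 67.120181
  t = 3.0000: CF_t = 1074.000000, DF = 0.863838, PV = 927.761581
Price P = sum_t PV_t = 1065.357953
Macaulay numerator sum_t t * PV_t:
  t * PV_t at t = 1.0000: 70.476190
  t * PV_t at t = 2.0000: 134.240363
  t * PV_t at t = 3.0000: 2783.284742
Macaulay duration D = (sum_t t * PV_t) / P = 2988.001296 / 1065.357953 = 2.804692


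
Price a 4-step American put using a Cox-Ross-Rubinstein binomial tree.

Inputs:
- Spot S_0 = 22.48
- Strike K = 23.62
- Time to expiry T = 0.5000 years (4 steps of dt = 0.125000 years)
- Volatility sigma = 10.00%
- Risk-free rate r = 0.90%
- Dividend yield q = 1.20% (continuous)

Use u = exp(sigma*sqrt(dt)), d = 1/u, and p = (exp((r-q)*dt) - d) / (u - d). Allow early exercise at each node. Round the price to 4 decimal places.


dt = T/N = 0.125000
u = exp(sigma*sqrt(dt)) = 1.035988; d = 1/u = 0.965262
p = (exp((r-q)*dt) - d) / (u - d) = 0.485861
Discount per step: exp(-r*dt) = 0.998876
Stock lattice S(k, i) with i counting down-moves:
  k=0: S(0,0) = 22.4800
  k=1: S(1,0) = 23.2890; S(1,1) = 21.6991
  k=2: S(2,0) = 24.1271; S(2,1) = 22.4800; S(2,2) = 20.9453
  k=3: S(3,0) = 24.9954; S(3,1) = 23.2890; S(3,2) = 21.6991; S(3,3) = 20.2177
  k=4: S(4,0) = 25.8949; S(4,1) = 24.1271; S(4,2) = 22.4800; S(4,3) = 20.9453; S(4,4) = 19.5154
Terminal payoffs V(N, i) = max(K - S_T, 0):
  V(4,0) = 0.000000; V(4,1) = 0.000000; V(4,2) = 1.140000; V(4,3) = 2.674678; V(4,4) = 4.104585
Backward induction: V(k, i) = exp(-r*dt) * [p * V(k+1, i) + (1-p) * V(k+1, i+1)]; then take max(V_cont, immediate exercise) for American.
  V(3,0) = exp(-r*dt) * [p*0.000000 + (1-p)*0.000000] = 0.000000; exercise = 0.000000; V(3,0) = max -> 0.000000
  V(3,1) = exp(-r*dt) * [p*0.000000 + (1-p)*1.140000] = 0.585460; exercise = 0.330995; V(3,1) = max -> 0.585460
  V(3,2) = exp(-r*dt) * [p*1.140000 + (1-p)*2.674678] = 1.926869; exercise = 1.920902; V(3,2) = max -> 1.926869
  V(3,3) = exp(-r*dt) * [p*2.674678 + (1-p)*4.104585] = 3.406015; exercise = 3.402269; V(3,3) = max -> 3.406015
  V(2,0) = exp(-r*dt) * [p*0.000000 + (1-p)*0.585460] = 0.300669; exercise = 0.000000; V(2,0) = max -> 0.300669
  V(2,1) = exp(-r*dt) * [p*0.585460 + (1-p)*1.926869] = 1.273697; exercise = 1.140000; V(2,1) = max -> 1.273697
  V(2,2) = exp(-r*dt) * [p*1.926869 + (1-p)*3.406015] = 2.684334; exercise = 2.674678; V(2,2) = max -> 2.684334
  V(1,0) = exp(-r*dt) * [p*0.300669 + (1-p)*1.273697] = 0.800040; exercise = 0.330995; V(1,0) = max -> 0.800040
  V(1,1) = exp(-r*dt) * [p*1.273697 + (1-p)*2.684334] = 1.996713; exercise = 1.920902; V(1,1) = max -> 1.996713
  V(0,0) = exp(-r*dt) * [p*0.800040 + (1-p)*1.996713] = 1.413705; exercise = 1.140000; V(0,0) = max -> 1.413705

Answer: Price = V(0,0) = 1.4137


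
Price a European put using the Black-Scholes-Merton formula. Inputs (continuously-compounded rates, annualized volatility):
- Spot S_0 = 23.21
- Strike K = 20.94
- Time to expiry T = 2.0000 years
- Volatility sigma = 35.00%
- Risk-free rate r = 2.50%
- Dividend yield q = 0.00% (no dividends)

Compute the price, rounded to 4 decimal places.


Answer: Price = 2.7646

Derivation:
d1 = (ln(S/K) + (r - q + 0.5*sigma^2) * T) / (sigma * sqrt(T)) = 0.55643650
d2 = d1 - sigma * sqrt(T) = 0.06146175
exp(-rT) = 0.95122942; exp(-qT) = 1.00000000
P = K * exp(-rT) * N(-d2) - S_0 * exp(-qT) * N(-d1)
N(-d1) = 0.28895625; N(-d2) = 0.47549574
P = 20.9400 * 0.95122942 * 0.47549574 - 23.2100 * 1.00000000 * 0.28895625 = 2.7646


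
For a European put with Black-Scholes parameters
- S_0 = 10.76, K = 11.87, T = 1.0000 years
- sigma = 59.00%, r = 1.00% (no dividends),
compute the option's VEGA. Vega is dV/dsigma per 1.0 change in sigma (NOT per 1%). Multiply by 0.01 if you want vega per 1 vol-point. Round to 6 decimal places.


Answer: Vega = 4.247393

Derivation:
d1 = 0.1455446544; d2 = -0.4444553456
phi(d1) = 0.3947391325; exp(-qT) = 1.0000000000; exp(-rT) = 0.9900498337
Vega = S * exp(-qT) * phi(d1) * sqrt(T) = 10.7600 * 1.0000000000 * 0.3947391325 * 1.0000000000 = 4.247393


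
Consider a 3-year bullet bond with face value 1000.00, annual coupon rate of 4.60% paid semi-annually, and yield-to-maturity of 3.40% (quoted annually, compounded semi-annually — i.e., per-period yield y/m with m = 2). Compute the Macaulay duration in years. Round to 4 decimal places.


Coupon per period c = face * coupon_rate / m = 23.000000
Periods per year m = 2; per-period yield y/m = 0.017000
Number of cashflows N = 6
Cashflows (t years, CF_t, discount factor 1/(1+y/m)^(m*t), PV):
  t = 0.5000: CF_t = 23.000000, DF = 0.983284, PV = 22.615536
  t = 1.0000: CF_t = 23.000000, DF = 0.966848, PV = 22.237498
  t = 1.5000: CF_t = 23.000000, DF = 0.950686, PV = 21.865780
  t = 2.0000: CF_t = 23.000000, DF = 0.934795, PV = 21.500275
  t = 2.5000: CF_t = 23.000000, DF = 0.919169, PV = 21.140881
  t = 3.0000: CF_t = 1023.000000, DF = 0.903804, PV = 924.591542
Price P = sum_t PV_t = 1033.951512
Macaulay numerator sum_t t * PV_t:
  t * PV_t at t = 0.5000: 11.307768
  t * PV_t at t = 1.0000: 22.237498
  t * PV_t at t = 1.5000: 32.798670
  t * PV_t at t = 2.0000: 43.000551
  t * PV_t at t = 2.5000: 52.852201
  t * PV_t at t = 3.0000: 2773.774625
Macaulay duration D = (sum_t t * PV_t) / P = 2935.971314 / 1033.951512 = 2.839564

Answer: Macaulay duration = 2.8396 years


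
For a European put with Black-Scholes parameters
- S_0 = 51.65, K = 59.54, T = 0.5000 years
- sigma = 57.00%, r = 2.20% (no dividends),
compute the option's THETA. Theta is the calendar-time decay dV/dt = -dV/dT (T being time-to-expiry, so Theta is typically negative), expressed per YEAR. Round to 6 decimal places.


d1 = -0.1238879862; d2 = -0.5269388514
phi(d1) = 0.3958924681; exp(-qT) = 1.0000000000; exp(-rT) = 0.9890602788
Theta = -S*exp(-qT)*phi(d1)*sigma/(2*sqrt(T)) + r*K*exp(-rT)*N(-d2) - q*S*exp(-qT)*N(-d1)
N(-d1) = 0.5492980173; N(-d2) = 0.7008819736; sqrt(T) = 0.7071067812
Term 1 = -51.6500 * 1.0000000000 * 0.3958924681 * 0.5700 / (2 * 0.7071067812) = -8.2415220141
Term 2 = 0.0220 * 59.5400 * 0.9890602788 * 0.7008819736 = 0.9080278357
Term 3 = 0 (no dividend yield, q = 0)
Theta = -8.2415220141 + (0.9080278357) + (0.0000000000) = -7.333494

Answer: Theta = -7.333494


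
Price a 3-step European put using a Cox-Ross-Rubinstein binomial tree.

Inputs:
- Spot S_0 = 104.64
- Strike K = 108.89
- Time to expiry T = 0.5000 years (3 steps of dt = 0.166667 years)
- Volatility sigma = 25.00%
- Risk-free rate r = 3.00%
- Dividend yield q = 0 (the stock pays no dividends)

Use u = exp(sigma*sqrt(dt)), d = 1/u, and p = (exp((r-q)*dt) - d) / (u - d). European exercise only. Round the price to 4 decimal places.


dt = T/N = 0.166667
u = exp(sigma*sqrt(dt)) = 1.107452; d = 1/u = 0.902974
p = (exp((r-q)*dt) - d) / (u - d) = 0.499020
Discount per step: exp(-r*dt) = 0.995012
Stock lattice S(k, i) with i counting down-moves:
  k=0: S(0,0) = 104.6400
  k=1: S(1,0) = 115.8838; S(1,1) = 94.4871
  k=2: S(2,0) = 128.3358; S(2,1) = 104.6400; S(2,2) = 85.3194
  k=3: S(3,0) = 142.1257; S(3,1) = 115.8838; S(3,2) = 94.4871; S(3,3) = 77.0411
Terminal payoffs V(N, i) = max(K - S_T, 0):
  V(3,0) = 0.000000; V(3,1) = 0.000000; V(3,2) = 14.402853; V(3,3) = 31.848852
Backward induction: V(k, i) = exp(-r*dt) * [p * V(k+1, i) + (1-p) * V(k+1, i+1)].
  V(2,0) = exp(-r*dt) * [p*0.000000 + (1-p)*0.000000] = 0.000000
  V(2,1) = exp(-r*dt) * [p*0.000000 + (1-p)*14.402853] = 7.179550
  V(2,2) = exp(-r*dt) * [p*14.402853 + (1-p)*31.848852] = 23.027519
  V(1,0) = exp(-r*dt) * [p*0.000000 + (1-p)*7.179550] = 3.578870
  V(1,1) = exp(-r*dt) * [p*7.179550 + (1-p)*23.027519] = 15.043655
  V(0,0) = exp(-r*dt) * [p*3.578870 + (1-p)*15.043655] = 9.275999

Answer: Price = V(0,0) = 9.2760
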